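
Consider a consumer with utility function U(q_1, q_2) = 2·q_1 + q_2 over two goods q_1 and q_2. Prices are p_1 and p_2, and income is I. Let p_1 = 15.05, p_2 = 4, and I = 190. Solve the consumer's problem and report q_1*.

q_2 gives more utility per dollar, so spend all income on q_2: q_2* = I/p_2, q_1* = 0.
Numerically: q_1* = 0, q_2* = 47.5.

q_1* = 0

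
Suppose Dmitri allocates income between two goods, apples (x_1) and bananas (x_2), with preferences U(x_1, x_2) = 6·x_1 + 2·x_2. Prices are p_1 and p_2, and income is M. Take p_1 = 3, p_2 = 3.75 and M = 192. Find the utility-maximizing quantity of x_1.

Linear utility — the consumer picks whichever good has higher MU/price: 6/3 = 2 vs 2/3.75 = 0.5333.
x_1 gives more utility per dollar, so spend all income on x_1: x_1* = M/p_1, x_2* = 0.
Numerically: x_1* = 64, x_2* = 0.

x_1* = 64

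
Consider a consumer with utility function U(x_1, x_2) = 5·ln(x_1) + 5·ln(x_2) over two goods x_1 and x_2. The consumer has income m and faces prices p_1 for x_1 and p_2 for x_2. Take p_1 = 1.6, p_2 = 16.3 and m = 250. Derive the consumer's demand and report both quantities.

x_1* = 78.125, x_2* = 7.6687

Tangency: MRS = x_2/x_1 = p_1/p_2.
Rearranging, p_2·x_2 = p_1·x_1. Substituting into the budget gives p_1·x_1·(1 + 1) = m.
Demand: x_1*(p_1,p_2,m) = 0.5·m/p_1 and x_2* = 0.5·m/p_2.
At p_1=1.6, p_2=16.3, m=250: x_1* = 0.5·250/1.6 = 78.125, x_2* = 7.6687.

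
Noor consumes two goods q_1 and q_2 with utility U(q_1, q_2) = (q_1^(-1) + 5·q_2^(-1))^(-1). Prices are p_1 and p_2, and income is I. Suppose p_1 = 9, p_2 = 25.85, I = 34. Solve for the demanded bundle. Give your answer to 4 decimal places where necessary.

MRS = MU_q_1/MU_q_2 = (1/5)·(q_2/q_1)^(2). Set equal to p_1/p_2.
Solve for the ratio: q_2/q_1 = [5·p_1/p_2]^(0.5).
Substitute q_2 = (q_2/q_1)·q_1 into the budget: q_1* = I/(p_1 + p_2·(q_2/q_1)).
Numerically q_2/q_1 = 1.319398, so q_1* = 34/(9 + 25.85·1.319398) = 0.7887 and q_2* = 1.319398·0.7887 = 1.0407.

q_1* = 0.7887, q_2* = 1.0407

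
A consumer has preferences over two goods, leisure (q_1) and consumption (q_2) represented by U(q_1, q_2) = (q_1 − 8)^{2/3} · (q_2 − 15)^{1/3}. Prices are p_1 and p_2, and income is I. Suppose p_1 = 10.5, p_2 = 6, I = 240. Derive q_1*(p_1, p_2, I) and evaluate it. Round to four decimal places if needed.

q_1* = 12.1905

Let q_1' = q_1−8, q_2' = q_2−15. MRS = 2·q_2'/q_1' = p_1/p_2.
Substituting into the budget: q_1* = 8 + 2/3·(I − 8·p_1 − 15·p_2)/p_1, and q_2* = 15 + 1/3·(…)/p_2.
Discretionary income = 240 − 8·10.5 − 15·6 = 66; q_1* = 8 + 2/3·66/10.5 = 12.1905.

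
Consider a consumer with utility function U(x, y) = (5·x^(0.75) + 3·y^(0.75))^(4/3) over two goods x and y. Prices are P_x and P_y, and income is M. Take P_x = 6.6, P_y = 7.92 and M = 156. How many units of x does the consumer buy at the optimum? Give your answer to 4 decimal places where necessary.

MU_x ∝ 5·x^(-0.25), MU_y ∝ 3·y^(-0.25), so MRS = (5/3)·(y/x)^(0.25) = P_x/P_y.
Solve for the ratio: y/x = [(3/5)·P_x/P_y]^(4).
Substitute y = (y/x)·x into the budget: x* = M/(P_x + P_y·(y/x)).
Numerically y/x = 0.0625, so x* = 156/(6.6 + 7.92·0.0625) = 21.9873.

x* = 21.9873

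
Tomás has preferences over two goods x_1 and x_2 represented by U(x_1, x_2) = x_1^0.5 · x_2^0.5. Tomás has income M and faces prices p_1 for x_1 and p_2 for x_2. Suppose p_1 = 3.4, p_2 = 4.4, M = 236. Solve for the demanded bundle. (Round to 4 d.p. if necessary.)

x_1* = 34.7059, x_2* = 26.8182

Tangency: MRS = x_2/x_1 = p_1/p_2.
So 0.5·p_2·x_2 = 0.5·p_1·x_1; combined with the budget, a share 0.5 of income goes to x_1.
Demand: x_1*(p_1,p_2,M) = 0.5·M/p_1 and x_2* = 0.5·M/p_2.
At p_1=3.4, p_2=4.4, M=236: x_1* = 0.5·236/3.4 = 34.7059, x_2* = 26.8182.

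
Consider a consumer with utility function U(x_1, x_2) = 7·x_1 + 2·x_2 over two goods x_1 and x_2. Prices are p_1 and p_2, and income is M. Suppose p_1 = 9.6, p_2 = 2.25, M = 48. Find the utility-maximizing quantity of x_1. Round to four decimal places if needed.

Linear utility — the consumer picks whichever good has higher MU/price: 7/9.6 = 0.7292 vs 2/2.25 = 0.8889.
x_2 gives more utility per dollar, so spend all income on x_2: x_2* = M/p_2, x_1* = 0.
Numerically: x_1* = 0, x_2* = 21.3333.

x_1* = 0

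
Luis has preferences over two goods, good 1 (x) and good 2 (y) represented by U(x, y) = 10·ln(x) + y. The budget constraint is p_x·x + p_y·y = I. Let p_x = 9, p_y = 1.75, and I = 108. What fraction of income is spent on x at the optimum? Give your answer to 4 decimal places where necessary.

share on x = 0.162

Set MRS = p_x/p_y: (10/x)/1 = p_x/p_y.
So x*(p_x,p_y) = 10·p_y/p_x, independent of income; and y* = (I − 10·p_y)/p_y.
At the given prices: x* = 10·1.75/9 = 1.9444, and y* = 51.7143.
Expenditure on x: 9·1.9444 = 17.5; share = 0.162.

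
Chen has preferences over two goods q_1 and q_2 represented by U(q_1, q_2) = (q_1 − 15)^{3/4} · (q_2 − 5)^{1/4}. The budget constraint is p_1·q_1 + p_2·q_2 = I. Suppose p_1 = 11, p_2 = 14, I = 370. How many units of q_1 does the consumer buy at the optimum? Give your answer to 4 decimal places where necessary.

q_1* = 24.2045

This is Cobb-Douglas in (q_1−15, q_2−5): tangency gives 0.75·p_2·(q_2−5) = 0.25·p_1·(q_1−15).
Substituting into the budget: q_1* = 15 + 0.75·(I − 15·p_1 − 5·p_2)/p_1, and q_2* = 5 + 0.25·(…)/p_2.
Discretionary income = 370 − 15·11 − 5·14 = 135; q_1* = 15 + 0.75·135/11 = 24.2045.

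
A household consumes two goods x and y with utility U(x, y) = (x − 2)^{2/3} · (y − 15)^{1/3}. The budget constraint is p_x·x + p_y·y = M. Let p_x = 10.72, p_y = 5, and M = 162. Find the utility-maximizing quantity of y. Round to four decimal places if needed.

This is Cobb-Douglas in (x−2, y−15): tangency gives 2/3·p_y·(y−15) = 1/3·p_x·(x−2).
Substituting into the budget: x* = 2 + 2/3·(M − 2·p_x − 15·p_y)/p_x, and y* = 15 + 1/3·(…)/p_y.
Discretionary income = 162 − 2·10.72 − 15·5 = 65.56; y* = 15 + 1/3·65.56/5 = 19.3707.

y* = 19.3707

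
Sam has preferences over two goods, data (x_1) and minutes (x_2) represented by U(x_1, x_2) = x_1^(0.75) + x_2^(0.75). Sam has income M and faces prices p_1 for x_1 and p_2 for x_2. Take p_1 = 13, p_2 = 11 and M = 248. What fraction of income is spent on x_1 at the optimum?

With the ratio pinned down, the budget gives x_1* = M/(p_1 + p_2·(x_2/x_1)) and x_2* = (x_2/x_1)·x_1*.
Numerically x_2/x_1 = 1.950755, so x_1* = 248/(13 + 11·1.950755) = 7.1971 and x_2* = 1.950755·7.1971 = 14.0398.
Expenditure on x_1: 13·7.1971 = 93.5624; share = 0.3773.

share on x_1 = 0.3773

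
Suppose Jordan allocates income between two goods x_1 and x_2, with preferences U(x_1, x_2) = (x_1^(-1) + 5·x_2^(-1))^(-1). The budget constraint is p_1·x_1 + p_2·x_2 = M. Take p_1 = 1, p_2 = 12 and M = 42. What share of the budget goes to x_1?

share on x_1 = 0.1143

From the CES first-order condition, (1/5)·(x_2/x_1)^(2) = p_1/p_2.
Hence x_2/x_1 = (5·p_1/p_2)^(1/(2)), i.e. raised to the 0.5 power.
Substitute x_2 = (x_2/x_1)·x_1 into the budget: x_1* = M/(p_1 + p_2·(x_2/x_1)).
Numerically x_2/x_1 = 0.645497, so x_1* = 42/(1 + 12·0.645497) = 4.8022 and x_2* = 0.645497·4.8022 = 3.0998.
Expenditure on x_1: 1·4.8022 = 4.8022; share = 0.1143.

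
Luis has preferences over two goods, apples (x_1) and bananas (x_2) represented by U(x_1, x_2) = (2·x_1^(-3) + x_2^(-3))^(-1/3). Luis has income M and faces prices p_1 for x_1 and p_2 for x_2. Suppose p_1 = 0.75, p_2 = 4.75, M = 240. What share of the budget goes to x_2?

share on x_2 = 0.7705

From the CES first-order condition, 2·(x_2/x_1)^(4) = p_1/p_2.
Solve for the ratio: x_2/x_1 = [(1/2)·p_1/p_2]^(0.25).
With the ratio pinned down, the budget gives x_1* = M/(p_1 + p_2·(x_2/x_1)) and x_2* = (x_2/x_1)·x_1*.
Numerically x_2/x_1 = 0.530071, so x_1* = 240/(0.75 + 4.75·0.530071) = 73.443 and x_2* = 0.530071·73.443 = 38.93.
Expenditure on x_2: 4.75·38.93 = 184.9177; share = 0.7705.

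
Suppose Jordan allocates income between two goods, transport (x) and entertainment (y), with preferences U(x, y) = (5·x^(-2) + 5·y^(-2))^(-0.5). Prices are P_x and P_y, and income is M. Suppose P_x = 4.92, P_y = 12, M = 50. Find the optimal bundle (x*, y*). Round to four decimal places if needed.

MRS = MU_x/MU_y = (y/x)^(3). Set equal to P_x/P_y.
Solve for the ratio: y/x = [P_x/P_y]^(1/3).
Substitute y = (y/x)·x into the budget: x* = M/(P_x + P_y·(y/x)).
Numerically y/x = 0.742896, so x* = 50/(4.92 + 12·0.742896) = 3.6141 and y* = 0.742896·3.6141 = 2.6849.

x* = 3.6141, y* = 2.6849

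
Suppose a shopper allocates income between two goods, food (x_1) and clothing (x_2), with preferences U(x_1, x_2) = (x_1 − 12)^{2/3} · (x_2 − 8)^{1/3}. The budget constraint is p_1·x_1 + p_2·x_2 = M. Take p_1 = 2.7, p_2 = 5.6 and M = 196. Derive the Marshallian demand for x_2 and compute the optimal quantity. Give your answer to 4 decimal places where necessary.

This is Cobb-Douglas in (x_1−12, x_2−8): tangency gives 2/3·p_2·(x_2−8) = 1/3·p_1·(x_1−12).
Substituting into the budget: x_1* = 12 + 2/3·(M − 12·p_1 − 8·p_2)/p_1, and x_2* = 8 + 1/3·(…)/p_2.
Discretionary income = 196 − 12·2.7 − 8·5.6 = 118.8; x_2* = 8 + 1/3·118.8/5.6 = 15.0714.

x_2* = 15.0714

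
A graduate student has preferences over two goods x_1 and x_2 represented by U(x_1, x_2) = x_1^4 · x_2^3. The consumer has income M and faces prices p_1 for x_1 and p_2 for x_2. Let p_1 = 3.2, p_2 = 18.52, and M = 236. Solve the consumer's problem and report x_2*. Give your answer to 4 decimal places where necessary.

The MRS is (4/3)·x_2/x_1. Set MRS = p_1/p_2.
Rearranging, p_2·x_2 = (3/4)·p_1·x_1. Substituting into the budget gives p_1·x_1·(1 + (3/4)) = M.
Demand: x_1*(p_1,p_2,M) = 4/7·M/p_1 and x_2* = 3/7·M/p_2.
At p_1=3.2, p_2=18.52, M=236: x_2* = 3/7·236/18.52 = 5.4613.

x_2* = 5.4613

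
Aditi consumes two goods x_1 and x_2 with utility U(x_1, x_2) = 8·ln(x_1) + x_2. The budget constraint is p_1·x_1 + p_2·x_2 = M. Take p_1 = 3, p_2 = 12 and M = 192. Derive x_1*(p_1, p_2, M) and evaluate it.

So x_1*(p_1,p_2) = 8·p_2/p_1, independent of income; and x_2* = (M − 8·p_2)/p_2.
At the given prices: x_1* = 8·12/3 = 32.

x_1* = 32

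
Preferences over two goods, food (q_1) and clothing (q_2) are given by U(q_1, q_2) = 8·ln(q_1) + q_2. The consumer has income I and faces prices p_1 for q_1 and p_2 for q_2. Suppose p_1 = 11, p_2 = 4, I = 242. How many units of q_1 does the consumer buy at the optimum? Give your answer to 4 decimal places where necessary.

q_1* = 2.9091

Set MRS = p_1/p_2: (8/q_1)/1 = p_1/p_2.
So q_1*(p_1,p_2) = 8·p_2/p_1, independent of income; and q_2* = (I − 8·p_2)/p_2.
At the given prices: q_1* = 8·4/11 = 2.9091.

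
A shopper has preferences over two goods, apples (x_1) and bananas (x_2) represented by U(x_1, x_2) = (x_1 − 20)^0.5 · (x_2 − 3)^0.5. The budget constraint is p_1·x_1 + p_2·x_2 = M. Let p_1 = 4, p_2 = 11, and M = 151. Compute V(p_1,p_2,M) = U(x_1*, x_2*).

MRS = (x_2−3)/(x_1−20). Tangency with p_1/p_2 gives x_2−3 = (p_1/p_2)·(x_1−20).
Substituting into the budget: x_1* = 20 + 0.5·(M − 20·p_1 − 3·p_2)/p_1, and x_2* = 3 + 0.5·(…)/p_2.
Discretionary income = 151 − 20·4 − 3·11 = 38; x_1* = 20 + 0.5·38/4 = 24.75; x_2* = 3 + 0.5·38/11 = 4.7273.
Utility at the optimum: U(24.75, 4.7273) = 2.8644.

V = 2.8644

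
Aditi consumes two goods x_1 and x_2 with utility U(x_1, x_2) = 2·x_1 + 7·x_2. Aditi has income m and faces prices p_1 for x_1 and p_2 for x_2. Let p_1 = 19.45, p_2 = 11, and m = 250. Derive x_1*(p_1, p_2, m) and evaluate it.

Linear utility — the consumer picks whichever good has higher MU/price: 2/19.45 = 0.1028 vs 7/11 = 0.6364.
x_2 gives more utility per dollar, so spend all income on x_2: x_2* = m/p_2, x_1* = 0.
Numerically: x_1* = 0, x_2* = 22.7273.

x_1* = 0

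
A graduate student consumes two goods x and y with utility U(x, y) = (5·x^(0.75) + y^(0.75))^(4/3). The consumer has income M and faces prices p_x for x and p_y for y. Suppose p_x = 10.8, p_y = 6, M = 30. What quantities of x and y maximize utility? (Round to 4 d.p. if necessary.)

From the CES first-order condition, 5·(y/x)^(0.25) = p_x/p_y.
Hence y/x = ((1/5)·p_x/p_y)^(1/(0.25)), i.e. raised to the 4 power.
Substitute y = (y/x)·x into the budget: x* = M/(p_x + p_y·(y/x)).
Numerically y/x = 0.016796, so x* = 30/(10.8 + 6·0.016796) = 2.7521 and y* = 0.016796·2.7521 = 0.0462.

x* = 2.7521, y* = 0.0462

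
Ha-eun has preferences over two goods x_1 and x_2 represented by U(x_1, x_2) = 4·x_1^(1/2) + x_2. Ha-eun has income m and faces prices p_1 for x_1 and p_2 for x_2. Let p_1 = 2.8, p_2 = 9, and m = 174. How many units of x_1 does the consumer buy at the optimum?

x_1* = 41.3265

MU_x_1 = 2/√x_1, MU_x_2 = 1. Tangency: 2/√x_1 = p_1/p_2.
Solve: √x_1 = 2·p_2/p_1, so x_1*(p_1,p_2) = (2·p_2/p_1)², and x_2* = (m − p_1·x_1*)/p_2.
Plugging in: x_1* = (2·9/2.8)² = 41.3265.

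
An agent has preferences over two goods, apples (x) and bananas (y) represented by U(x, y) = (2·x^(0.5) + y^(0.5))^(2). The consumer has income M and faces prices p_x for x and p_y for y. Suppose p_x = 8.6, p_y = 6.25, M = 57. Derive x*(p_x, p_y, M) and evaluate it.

x* = 4.9315

MRS = MU_x/MU_y = 2·(y/x)^(0.5). Set equal to p_x/p_y.
Hence y/x = ((1/2)·p_x/p_y)^(1/(0.5)), i.e. raised to the 2 power.
With the ratio pinned down, the budget gives x* = M/(p_x + p_y·(y/x)) and y* = (y/x)·x*.
Numerically y/x = 0.473344, so x* = 57/(8.6 + 6.25·0.473344) = 4.9315.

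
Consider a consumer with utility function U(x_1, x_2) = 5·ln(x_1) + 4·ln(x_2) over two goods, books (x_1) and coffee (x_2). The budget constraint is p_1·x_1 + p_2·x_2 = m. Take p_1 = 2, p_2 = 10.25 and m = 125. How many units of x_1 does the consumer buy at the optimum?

x_1* = 34.7222

The MRS is (5/4)·x_2/x_1. Set MRS = p_1/p_2.
Rearranging, p_2·x_2 = (4/5)·p_1·x_1. Substituting into the budget gives p_1·x_1·(1 + (4/5)) = m.
Demand: x_1*(p_1,p_2,m) = 5/9·m/p_1 and x_2* = 4/9·m/p_2.
At p_1=2, p_2=10.25, m=125: x_1* = 5/9·125/2 = 34.7222.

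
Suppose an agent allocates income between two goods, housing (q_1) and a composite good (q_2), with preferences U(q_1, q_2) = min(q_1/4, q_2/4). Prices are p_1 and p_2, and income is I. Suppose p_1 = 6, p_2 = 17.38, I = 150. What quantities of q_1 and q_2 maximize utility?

q_1* = 6.4157, q_2* = 6.4157

Leontief preferences: the optimum is at the kink where q_1/4 = q_2/4, i.e. q_2 = q_1.
Budget: p_1·q_1 + p_2·q_1 = I, so (4·p_1 + 4·p_2)·q_1 = 4·I.
Demand: q_1*(p_1,p_2,I) = 4·I/(4·p_1 + 4·p_2), q_2* = 4·I/(4·p_1 + 4·p_2).
Here 4·6 + 4·17.38 = 93.52, giving q_1* = 6.4157 and q_2* = 6.4157.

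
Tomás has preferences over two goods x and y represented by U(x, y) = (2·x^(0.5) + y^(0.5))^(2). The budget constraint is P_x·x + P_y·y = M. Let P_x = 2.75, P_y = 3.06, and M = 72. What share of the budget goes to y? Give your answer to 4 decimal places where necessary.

MU_x ∝ 2·x^(-0.5), MU_y ∝ y^(-0.5), so MRS = 2·(y/x)^(0.5) = P_x/P_y.
Hence y/x = ((1/2)·P_x/P_y)^(1/(0.5)), i.e. raised to the 2 power.
Substitute y = (y/x)·x into the budget: x* = M/(P_x + P_y·(y/x)).
Numerically y/x = 0.201912, so x* = 72/(2.75 + 3.06·0.201912) = 21.3786 and y* = 0.201912·21.3786 = 4.3166.
Expenditure on y: 3.06·4.3166 = 13.2088; share = 0.1835.

share on y = 0.1835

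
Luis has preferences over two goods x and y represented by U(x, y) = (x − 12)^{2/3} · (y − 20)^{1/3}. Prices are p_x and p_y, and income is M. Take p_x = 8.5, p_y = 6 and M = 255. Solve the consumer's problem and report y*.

y* = 21.8333

MRS = 2·(y−20)/(x−12). Tangency with p_x/p_y gives y−20 = (1/2)·(p_x/p_y)·(x−12).
After buying the subsistence bundle (12, 20), a share 2/3 of the remaining income goes to x: x* = 12 + 2/3·(M − 12p_x − 20p_y)/p_x.
Discretionary income = 255 − 12·8.5 − 20·6 = 33; y* = 20 + 1/3·33/6 = 21.8333.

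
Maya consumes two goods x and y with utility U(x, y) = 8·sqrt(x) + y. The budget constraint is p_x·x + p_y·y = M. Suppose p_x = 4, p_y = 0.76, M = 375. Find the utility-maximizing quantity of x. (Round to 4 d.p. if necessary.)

Utility is quasi-linear in y; the FOC for x is 4/√x = p_x/p_y.
Solve: √x = 4·p_y/p_x, so x*(p_x,p_y) = (4·p_y/p_x)², and y* = (M − p_x·x*)/p_y.
Plugging in: x* = (4·0.76/4)² = 0.5776.

x* = 0.5776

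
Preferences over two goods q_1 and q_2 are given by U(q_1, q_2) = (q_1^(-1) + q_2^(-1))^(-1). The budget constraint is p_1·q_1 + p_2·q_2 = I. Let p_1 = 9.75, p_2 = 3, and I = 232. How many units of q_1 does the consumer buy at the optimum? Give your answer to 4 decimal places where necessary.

q_1* = 15.3051

MRS = MU_q_1/MU_q_2 = (q_2/q_1)^(2). Set equal to p_1/p_2.
Hence q_2/q_1 = (p_1/p_2)^(1/(2)), i.e. raised to the 0.5 power.
Substitute q_2 = (q_2/q_1)·q_1 into the budget: q_1* = I/(p_1 + p_2·(q_2/q_1)).
Numerically q_2/q_1 = 1.802776, so q_1* = 232/(9.75 + 3·1.802776) = 15.3051.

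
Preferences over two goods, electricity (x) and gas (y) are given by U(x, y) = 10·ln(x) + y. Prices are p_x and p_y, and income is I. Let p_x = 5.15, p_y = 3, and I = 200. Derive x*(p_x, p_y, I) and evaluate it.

x* = 5.8252

Set MRS = p_x/p_y: (10/x)/1 = p_x/p_y.
So x*(p_x,p_y) = 10·p_y/p_x, independent of income; and y* = (I − 10·p_y)/p_y.
At the given prices: x* = 10·3/5.15 = 5.8252.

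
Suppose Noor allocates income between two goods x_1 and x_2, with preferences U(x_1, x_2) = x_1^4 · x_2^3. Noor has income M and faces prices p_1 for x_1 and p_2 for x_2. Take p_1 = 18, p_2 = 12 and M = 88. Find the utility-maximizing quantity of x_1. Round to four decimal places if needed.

MU_x_1/MU_x_2 = (4·x_2)/(3·x_1); tangency sets this equal to p_1/p_2.
So 4·p_2·x_2 = 3·p_1·x_1; combined with the budget, a share 4/7 of income goes to x_1.
Demand: x_1*(p_1,p_2,M) = 4/7·M/p_1 and x_2* = 3/7·M/p_2.
At p_1=18, p_2=12, M=88: x_1* = 4/7·88/18 = 2.7937.

x_1* = 2.7937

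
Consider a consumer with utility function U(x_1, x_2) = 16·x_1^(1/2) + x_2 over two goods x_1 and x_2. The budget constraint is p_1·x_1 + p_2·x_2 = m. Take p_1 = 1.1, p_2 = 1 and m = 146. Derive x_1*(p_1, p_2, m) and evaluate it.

MU_x_1 = 8/√x_1, MU_x_2 = 1. Tangency: 8/√x_1 = p_1/p_2.
Thus x_1* = (8·p_2/p_1)² — independent of m — with the rest of income spent on x_2.
Plugging in: x_1* = (8·1/1.1)² = 52.8926.

x_1* = 52.8926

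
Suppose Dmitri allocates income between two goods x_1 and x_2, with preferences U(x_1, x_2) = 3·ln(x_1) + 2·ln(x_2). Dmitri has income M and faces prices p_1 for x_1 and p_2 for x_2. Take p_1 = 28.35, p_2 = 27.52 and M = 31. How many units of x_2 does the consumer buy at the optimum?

x_2* = 0.4506

The MRS is (3/2)·x_2/x_1. Set MRS = p_1/p_2.
So 3·p_2·x_2 = 2·p_1·x_1; combined with the budget, a share 0.6 of income goes to x_1.
Demand: x_1*(p_1,p_2,M) = 0.6·M/p_1 and x_2* = 0.4·M/p_2.
At p_1=28.35, p_2=27.52, M=31: x_2* = 0.4·31/27.52 = 0.4506.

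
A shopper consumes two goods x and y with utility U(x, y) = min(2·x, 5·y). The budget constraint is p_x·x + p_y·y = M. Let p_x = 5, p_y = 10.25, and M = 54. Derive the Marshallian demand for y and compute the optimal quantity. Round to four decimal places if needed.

y* = 2.3736

Leontief preferences: the optimum is at the kink where x/5 = y/2, i.e. y = (2/5)·x.
Budget: p_x·x + p_y·(2/5)·x = M, so (5·p_x + 2·p_y)·x = 5·M.
Demand: x*(p_x,p_y,M) = 5·M/(5·p_x + 2·p_y), y* = 2·M/(5·p_x + 2·p_y).
Here 5·5 + 2·10.25 = 45.5, giving y* = 2.3736.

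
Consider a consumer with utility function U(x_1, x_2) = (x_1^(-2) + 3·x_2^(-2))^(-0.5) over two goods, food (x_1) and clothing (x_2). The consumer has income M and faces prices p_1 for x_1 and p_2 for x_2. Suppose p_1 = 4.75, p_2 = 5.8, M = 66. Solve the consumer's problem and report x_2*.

MU_x_1 ∝ x_1^(-3), MU_x_2 ∝ 3·x_2^(-3), so MRS = (1/3)·(x_2/x_1)^(3) = p_1/p_2.
Hence x_2/x_1 = (3·p_1/p_2)^(1/(3)), i.e. raised to the 1/3 power.
With the ratio pinned down, the budget gives x_1* = M/(p_1 + p_2·(x_2/x_1)) and x_2* = (x_2/x_1)·x_1*.
Numerically x_2/x_1 = 1.349363, so x_1* = 66/(4.75 + 5.8·1.349363) = 5.248 and x_2* = 1.349363·5.248 = 7.0814.

x_2* = 7.0814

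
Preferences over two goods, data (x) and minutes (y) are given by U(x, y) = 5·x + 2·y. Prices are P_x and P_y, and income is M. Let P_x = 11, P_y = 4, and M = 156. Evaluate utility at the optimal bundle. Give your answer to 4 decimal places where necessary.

V = 78

Linear utility — the consumer picks whichever good has higher MU/price: 5/11 = 0.4545 vs 2/4 = 0.5.
y gives more utility per dollar, so spend all income on y: y* = M/P_y, x* = 0.
Numerically: x* = 0, y* = 39.
Utility at the optimum: U(0, 39) = 78.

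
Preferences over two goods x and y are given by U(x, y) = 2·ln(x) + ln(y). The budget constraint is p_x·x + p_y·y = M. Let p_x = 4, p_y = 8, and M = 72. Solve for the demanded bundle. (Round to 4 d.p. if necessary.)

Tangency: MRS = 2·y/x = p_x/p_y.
So 2·p_y·y = p_x·x; combined with the budget, a share 2/3 of income goes to x.
Demand: x*(p_x,p_y,M) = 2/3·M/p_x and y* = 1/3·M/p_y.
At p_x=4, p_y=8, M=72: x* = 2/3·72/4 = 12, y* = 3.

x* = 12, y* = 3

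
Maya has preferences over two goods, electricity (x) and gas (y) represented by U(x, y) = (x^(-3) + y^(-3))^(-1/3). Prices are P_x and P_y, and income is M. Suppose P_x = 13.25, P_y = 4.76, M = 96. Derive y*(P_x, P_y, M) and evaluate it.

With the ratio pinned down, the budget gives x* = M/(P_x + P_y·(y/x)) and y* = (y/x)·x*.
Numerically y/x = 1.291672, so x* = 96/(13.25 + 4.76·1.291672) = 4.9489 and y* = 1.291672·4.9489 = 6.3923.

y* = 6.3923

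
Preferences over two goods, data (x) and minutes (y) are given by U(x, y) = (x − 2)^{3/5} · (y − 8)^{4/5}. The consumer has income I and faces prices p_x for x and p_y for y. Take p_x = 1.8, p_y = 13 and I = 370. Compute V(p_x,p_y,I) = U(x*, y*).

This is Cobb-Douglas in (x−2, y−8): tangency gives 0.6·p_y·(y−8) = 0.8·p_x·(x−2).
Substituting into the budget: x* = 2 + 3/7·(I − 2·p_x − 8·p_y)/p_x, and y* = 8 + 4/7·(…)/p_y.
Discretionary income = 370 − 2·1.8 − 8·13 = 262.4; x* = 2 + 3/7·262.4/1.8 = 64.4762; y* = 8 + 4/7·262.4/13 = 19.5341.
Utility at the optimum: U(64.4762, 19.5341) = 84.5307.

V = 84.5307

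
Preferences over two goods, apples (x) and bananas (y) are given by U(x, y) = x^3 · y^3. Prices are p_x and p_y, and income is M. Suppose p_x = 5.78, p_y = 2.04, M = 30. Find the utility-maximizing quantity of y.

y* = 7.3529

MU_x/MU_y = (3·y)/(3·x); tangency sets this equal to p_x/p_y.
So 3·p_y·y = 3·p_x·x; combined with the budget, a share 0.5 of income goes to x.
Demand: x*(p_x,p_y,M) = 0.5·M/p_x and y* = 0.5·M/p_y.
At p_x=5.78, p_y=2.04, M=30: y* = 0.5·30/2.04 = 7.3529.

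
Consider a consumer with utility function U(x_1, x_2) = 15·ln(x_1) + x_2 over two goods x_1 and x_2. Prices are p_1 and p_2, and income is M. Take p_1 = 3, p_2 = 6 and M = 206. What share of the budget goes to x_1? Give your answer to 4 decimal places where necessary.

MU_x_1 = 15/x_1, MU_x_2 = 1. Tangency: 15/x_1 = p_1/p_2.
So x_1*(p_1,p_2) = 15·p_2/p_1, independent of income; and x_2* = (M − 15·p_2)/p_2.
At the given prices: x_1* = 15·6/3 = 30, and x_2* = 19.3333.
Expenditure on x_1: 3·30 = 90; share = 0.4369.

share on x_1 = 0.4369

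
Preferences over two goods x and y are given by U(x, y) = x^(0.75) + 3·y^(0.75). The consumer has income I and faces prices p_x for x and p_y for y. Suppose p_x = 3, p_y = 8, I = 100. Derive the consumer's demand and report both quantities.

x* = 6.3233, y* = 10.1288

With the ratio pinned down, the budget gives x* = I/(p_x + p_y·(y/x)) and y* = (y/x)·x*.
Numerically y/x = 1.601807, so x* = 100/(3 + 8·1.601807) = 6.3233 and y* = 1.601807·6.3233 = 10.1288.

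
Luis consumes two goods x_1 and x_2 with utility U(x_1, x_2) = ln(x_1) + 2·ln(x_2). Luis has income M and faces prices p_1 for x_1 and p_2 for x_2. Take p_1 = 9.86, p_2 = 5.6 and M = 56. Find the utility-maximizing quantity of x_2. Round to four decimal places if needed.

x_2* = 6.6667

MU_x_1/MU_x_2 = (x_2)/(2·x_1); tangency sets this equal to p_1/p_2.
Rearranging, p_2·x_2 = 2·p_1·x_1. Substituting into the budget gives p_1·x_1·(1 + 2) = M.
Demand: x_1*(p_1,p_2,M) = 1/3·M/p_1 and x_2* = 2/3·M/p_2.
At p_1=9.86, p_2=5.6, M=56: x_2* = 2/3·56/5.6 = 6.6667.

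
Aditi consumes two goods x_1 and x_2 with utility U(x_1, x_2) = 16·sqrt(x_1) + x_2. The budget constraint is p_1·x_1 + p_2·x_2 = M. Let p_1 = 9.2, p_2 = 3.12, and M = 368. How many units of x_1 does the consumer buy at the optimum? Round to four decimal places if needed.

Solve: √x_1 = 8·p_2/p_1, so x_1*(p_1,p_2) = (8·p_2/p_1)², and x_2* = (M − p_1·x_1*)/p_2.
Plugging in: x_1* = (8·3.12/9.2)² = 7.3606.

x_1* = 7.3606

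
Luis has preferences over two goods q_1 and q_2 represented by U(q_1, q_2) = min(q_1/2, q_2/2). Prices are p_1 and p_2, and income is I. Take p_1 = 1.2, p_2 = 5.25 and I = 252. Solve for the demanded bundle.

Leontief preferences: the optimum is at the kink where q_1/2 = q_2/2, i.e. q_2 = q_1.
Budget: p_1·q_1 + p_2·q_1 = I, so (2·p_1 + 2·p_2)·q_1 = 2·I.
Demand: q_1*(p_1,p_2,I) = 2·I/(2·p_1 + 2·p_2), q_2* = 2·I/(2·p_1 + 2·p_2).
Here 2·1.2 + 2·5.25 = 12.9, giving q_1* = 39.0698 and q_2* = 39.0698.

q_1* = 39.0698, q_2* = 39.0698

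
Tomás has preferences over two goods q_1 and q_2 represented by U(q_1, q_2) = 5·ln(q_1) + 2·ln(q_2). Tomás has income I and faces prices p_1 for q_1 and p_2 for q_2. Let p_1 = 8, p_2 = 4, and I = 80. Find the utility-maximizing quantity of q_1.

q_1* = 7.1429

Tangency: MRS = (5/2)·q_2/q_1 = p_1/p_2.
Rearranging, p_2·q_2 = (2/5)·p_1·q_1. Substituting into the budget gives p_1·q_1·(1 + (2/5)) = I.
Demand: q_1*(p_1,p_2,I) = 5/7·I/p_1 and q_2* = 2/7·I/p_2.
At p_1=8, p_2=4, I=80: q_1* = 5/7·80/8 = 7.1429.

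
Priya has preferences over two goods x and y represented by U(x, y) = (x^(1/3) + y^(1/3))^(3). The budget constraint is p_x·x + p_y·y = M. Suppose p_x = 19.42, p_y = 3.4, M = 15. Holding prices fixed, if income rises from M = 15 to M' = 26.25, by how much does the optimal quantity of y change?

Δy* = 2.3327

MRS = MU_x/MU_y = (y/x)^(2/3). Set equal to p_x/p_y.
Solve for the ratio: y/x = [p_x/p_y]^(1.5).
With the ratio pinned down, the budget gives x* = M/(p_x + p_y·(y/x)) and y* = (y/x)·x*.
Numerically y/x = 13.650717, so x* = 15/(19.42 + 3.4·13.650717) = 0.2279 and y* = 13.650717·0.2279 = 3.1103.
At M' = 26.25: y* = 5.4431. Change: 5.4431 − 3.1103 = 2.3327.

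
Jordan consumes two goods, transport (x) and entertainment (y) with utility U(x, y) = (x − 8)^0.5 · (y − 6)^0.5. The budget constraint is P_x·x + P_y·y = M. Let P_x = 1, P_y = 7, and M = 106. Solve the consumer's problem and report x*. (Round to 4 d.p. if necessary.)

This is Cobb-Douglas in (x−8, y−6): tangency gives 0.5·P_y·(y−6) = 0.5·P_x·(x−8).
Substituting into the budget: x* = 8 + 0.5·(M − 8·P_x − 6·P_y)/P_x, and y* = 6 + 0.5·(…)/P_y.
Discretionary income = 106 − 8·1 − 6·7 = 56; x* = 8 + 0.5·56/1 = 36.

x* = 36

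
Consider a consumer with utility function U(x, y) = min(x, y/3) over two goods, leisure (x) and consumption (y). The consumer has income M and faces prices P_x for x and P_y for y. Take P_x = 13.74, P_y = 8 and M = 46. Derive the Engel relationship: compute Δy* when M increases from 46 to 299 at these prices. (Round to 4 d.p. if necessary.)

Here 13.74 + 3·8 = 37.74, giving y* = 3.6566.
At M' = 299: y* = 23.7679. Change: 23.7679 − 3.6566 = 20.1113.

Δy* = 20.1113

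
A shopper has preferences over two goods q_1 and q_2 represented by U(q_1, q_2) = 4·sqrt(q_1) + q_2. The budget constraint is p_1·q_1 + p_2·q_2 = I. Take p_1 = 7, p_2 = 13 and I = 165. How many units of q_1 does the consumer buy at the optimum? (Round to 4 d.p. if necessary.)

q_1* = 13.7959

Utility is quasi-linear in q_2; the FOC for q_1 is 2/√q_1 = p_1/p_2.
Thus q_1* = (2·p_2/p_1)² — independent of I — with the rest of income spent on q_2.
Plugging in: q_1* = (2·13/7)² = 13.7959.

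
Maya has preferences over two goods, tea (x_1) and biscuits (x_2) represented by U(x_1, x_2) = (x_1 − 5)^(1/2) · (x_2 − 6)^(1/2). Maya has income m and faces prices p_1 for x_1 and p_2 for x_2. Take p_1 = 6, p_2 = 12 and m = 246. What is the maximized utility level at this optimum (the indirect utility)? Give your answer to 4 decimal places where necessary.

V = 8.4853

Let x_1' = x_1−5, x_2' = x_2−6. MRS = x_2'/x_1' = p_1/p_2.
Substituting into the budget: x_1* = 5 + 0.5·(m − 5·p_1 − 6·p_2)/p_1, and x_2* = 6 + 0.5·(…)/p_2.
Discretionary income = 246 − 5·6 − 6·12 = 144; x_1* = 5 + 0.5·144/6 = 17; x_2* = 6 + 0.5·144/12 = 12.
Utility at the optimum: U(17, 12) = 8.4853.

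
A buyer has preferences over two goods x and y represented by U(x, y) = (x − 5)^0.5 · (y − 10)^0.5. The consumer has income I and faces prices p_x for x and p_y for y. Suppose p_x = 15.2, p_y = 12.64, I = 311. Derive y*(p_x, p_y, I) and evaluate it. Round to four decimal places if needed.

Let x' = x−5, y' = y−10. MRS = y'/x' = p_x/p_y.
After buying the subsistence bundle (5, 10), a share 0.5 of the remaining income goes to x: x* = 5 + 0.5·(I − 5p_x − 10p_y)/p_x.
Discretionary income = 311 − 5·15.2 − 10·12.64 = 108.6; y* = 10 + 0.5·108.6/12.64 = 14.2959.

y* = 14.2959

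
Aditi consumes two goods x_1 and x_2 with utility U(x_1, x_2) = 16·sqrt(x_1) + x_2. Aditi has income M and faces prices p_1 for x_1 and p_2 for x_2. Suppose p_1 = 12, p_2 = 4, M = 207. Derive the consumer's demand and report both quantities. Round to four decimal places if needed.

Utility is quasi-linear in x_2; the FOC for x_1 is 8/√x_1 = p_1/p_2.
Solve: √x_1 = 8·p_2/p_1, so x_1*(p_1,p_2) = (8·p_2/p_1)², and x_2* = (M − p_1·x_1*)/p_2.
Plugging in: x_1* = (8·4/12)² = 7.1111, x_2* = 30.4167.

x_1* = 7.1111, x_2* = 30.4167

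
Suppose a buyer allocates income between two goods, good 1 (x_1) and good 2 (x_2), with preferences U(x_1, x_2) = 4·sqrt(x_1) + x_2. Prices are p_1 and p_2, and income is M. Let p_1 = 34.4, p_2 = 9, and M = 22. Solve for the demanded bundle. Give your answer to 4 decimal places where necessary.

Utility is quasi-linear in x_2; the FOC for x_1 is 2/√x_1 = p_1/p_2.
Solve: √x_1 = 2·p_2/p_1, so x_1*(p_1,p_2) = (2·p_2/p_1)², and x_2* = (M − p_1·x_1*)/p_2.
Plugging in: x_1* = (2·9/34.4)² = 0.2738, x_2* = 1.3979.

x_1* = 0.2738, x_2* = 1.3979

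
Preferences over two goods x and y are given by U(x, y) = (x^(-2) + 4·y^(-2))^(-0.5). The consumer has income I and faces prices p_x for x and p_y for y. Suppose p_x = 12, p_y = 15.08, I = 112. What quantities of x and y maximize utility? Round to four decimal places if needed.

x* = 3.2765, y* = 4.8198

MU_x ∝ x^(-3), MU_y ∝ 4·y^(-3), so MRS = (1/4)·(y/x)^(3) = p_x/p_y.
Solve for the ratio: y/x = [4·p_x/p_y]^(1/3).
Substitute y = (y/x)·x into the budget: x* = I/(p_x + p_y·(y/x)).
Numerically y/x = 1.471002, so x* = 112/(12 + 15.08·1.471002) = 3.2765 and y* = 1.471002·3.2765 = 4.8198.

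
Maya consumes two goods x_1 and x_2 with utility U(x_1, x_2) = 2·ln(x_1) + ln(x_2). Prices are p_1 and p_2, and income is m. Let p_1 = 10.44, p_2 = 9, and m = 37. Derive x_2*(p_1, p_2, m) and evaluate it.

x_2* = 1.3704

MU_x_1/MU_x_2 = (2·x_2)/(x_1); tangency sets this equal to p_1/p_2.
Rearranging, p_2·x_2 = (1/2)·p_1·x_1. Substituting into the budget gives p_1·x_1·(1 + (1/2)) = m.
Demand: x_1*(p_1,p_2,m) = 2/3·m/p_1 and x_2* = 1/3·m/p_2.
At p_1=10.44, p_2=9, m=37: x_2* = 1/3·37/9 = 1.3704.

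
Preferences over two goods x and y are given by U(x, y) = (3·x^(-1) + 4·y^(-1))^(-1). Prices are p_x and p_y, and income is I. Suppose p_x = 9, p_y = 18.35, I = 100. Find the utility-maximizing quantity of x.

x* = 4.1948

MU_x ∝ 3·x^(-2), MU_y ∝ 4·y^(-2), so MRS = (3/4)·(y/x)^(2) = p_x/p_y.
Hence y/x = ((4/3)·p_x/p_y)^(1/(2)), i.e. raised to the 0.5 power.
Substitute y = (y/x)·x into the budget: x* = I/(p_x + p_y·(y/x)).
Numerically y/x = 0.808672, so x* = 100/(9 + 18.35·0.808672) = 4.1948.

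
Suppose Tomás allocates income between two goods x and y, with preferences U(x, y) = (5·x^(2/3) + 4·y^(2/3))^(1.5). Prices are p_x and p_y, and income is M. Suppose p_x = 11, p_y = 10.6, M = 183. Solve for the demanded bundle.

From the CES first-order condition, (5/4)·(y/x)^(1/3) = p_x/p_y.
Solve for the ratio: y/x = [(4/5)·p_x/p_y]^(3).
Substitute y = (y/x)·x into the budget: x* = M/(p_x + p_y·(y/x)).
Numerically y/x = 0.572177, so x* = 183/(11 + 10.6·0.572177) = 10.7237 and y* = 0.572177·10.7237 = 6.1358.

x* = 10.7237, y* = 6.1358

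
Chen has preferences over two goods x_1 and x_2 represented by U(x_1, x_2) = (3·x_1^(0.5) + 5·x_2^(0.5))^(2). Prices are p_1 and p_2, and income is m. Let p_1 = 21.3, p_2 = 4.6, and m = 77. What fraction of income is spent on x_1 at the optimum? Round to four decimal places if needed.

MRS = MU_x_1/MU_x_2 = (3/5)·(x_2/x_1)^(0.5). Set equal to p_1/p_2.
Hence x_2/x_1 = ((5/3)·p_1/p_2)^(1/(0.5)), i.e. raised to the 2 power.
Substitute x_2 = (x_2/x_1)·x_1 into the budget: x_1* = m/(p_1 + p_2·(x_2/x_1)).
Numerically x_2/x_1 = 59.558129, so x_1* = 77/(21.3 + 4.6·59.558129) = 0.2608 and x_2* = 59.558129·0.2608 = 15.5316.
Expenditure on x_1: 21.3·0.2608 = 5.5546; share = 0.0721.

share on x_1 = 0.0721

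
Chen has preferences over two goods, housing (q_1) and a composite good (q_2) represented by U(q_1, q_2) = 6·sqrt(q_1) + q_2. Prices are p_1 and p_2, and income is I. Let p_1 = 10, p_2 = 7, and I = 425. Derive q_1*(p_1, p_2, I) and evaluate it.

q_1* = 4.41

Thus q_1* = (3·p_2/p_1)² — independent of I — with the rest of income spent on q_2.
Plugging in: q_1* = (3·7/10)² = 4.41.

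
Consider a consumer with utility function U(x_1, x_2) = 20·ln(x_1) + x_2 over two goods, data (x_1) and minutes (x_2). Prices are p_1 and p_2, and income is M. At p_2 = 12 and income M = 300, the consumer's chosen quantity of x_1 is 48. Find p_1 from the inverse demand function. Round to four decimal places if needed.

p_1 = 5

Set MRS = p_1/p_2: (20/x_1)/1 = p_1/p_2.
So x_1*(p_1,p_2) = 20·p_2/p_1, independent of income; and x_2* = (M − 20·p_2)/p_2.
Set x_1* = 48 in the demand function and solve for p_1: p_1 = 5.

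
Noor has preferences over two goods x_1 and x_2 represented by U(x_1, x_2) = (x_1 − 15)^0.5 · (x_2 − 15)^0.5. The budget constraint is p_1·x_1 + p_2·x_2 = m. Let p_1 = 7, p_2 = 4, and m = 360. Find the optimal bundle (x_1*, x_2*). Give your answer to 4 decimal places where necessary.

Substituting into the budget: x_1* = 15 + 0.5·(m − 15·p_1 − 15·p_2)/p_1, and x_2* = 15 + 0.5·(…)/p_2.
Discretionary income = 360 − 15·7 − 15·4 = 195; x_1* = 15 + 0.5·195/7 = 28.9286; x_2* = 15 + 0.5·195/4 = 39.375.

x_1* = 28.9286, x_2* = 39.375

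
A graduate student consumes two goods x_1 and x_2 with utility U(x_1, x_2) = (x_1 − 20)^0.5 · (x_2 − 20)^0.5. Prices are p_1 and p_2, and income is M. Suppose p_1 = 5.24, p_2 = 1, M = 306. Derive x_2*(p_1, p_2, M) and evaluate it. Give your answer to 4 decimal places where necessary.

x_2* = 110.6

This is Cobb-Douglas in (x_1−20, x_2−20): tangency gives 0.5·p_2·(x_2−20) = 0.5·p_1·(x_1−20).
After buying the subsistence bundle (20, 20), a share 0.5 of the remaining income goes to x_1: x_1* = 20 + 0.5·(M − 20p_1 − 20p_2)/p_1.
Discretionary income = 306 − 20·5.24 − 20·1 = 181.2; x_2* = 20 + 0.5·181.2/1 = 110.6.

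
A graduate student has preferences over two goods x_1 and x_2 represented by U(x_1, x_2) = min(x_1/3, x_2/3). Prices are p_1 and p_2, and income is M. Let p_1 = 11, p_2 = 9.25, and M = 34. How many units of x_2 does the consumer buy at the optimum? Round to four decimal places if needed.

x_2* = 1.679

With perfect complements, no substitution: consume in ratio x_1:x_2 = 3:3.
Budget: p_1·x_1 + p_2·x_1 = M, so (3·p_1 + 3·p_2)·x_1 = 3·M.
Demand: x_1*(p_1,p_2,M) = 3·M/(3·p_1 + 3·p_2), x_2* = 3·M/(3·p_1 + 3·p_2).
Here 3·11 + 3·9.25 = 60.75, giving x_2* = 1.679.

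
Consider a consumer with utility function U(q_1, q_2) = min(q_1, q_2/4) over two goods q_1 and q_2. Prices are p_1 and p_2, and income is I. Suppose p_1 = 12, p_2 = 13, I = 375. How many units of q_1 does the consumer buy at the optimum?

q_1* = 5.8594

With perfect complements, no substitution: consume in ratio q_1:q_2 = 1:4.
Budget: p_1·q_1 + p_2·4·q_1 = I, so (p_1 + 4·p_2)·q_1 = I.
Demand: q_1*(p_1,p_2,I) = I/(p_1 + 4·p_2), q_2* = 4·I/(p_1 + 4·p_2).
Here 12 + 4·13 = 64, giving q_1* = 5.8594.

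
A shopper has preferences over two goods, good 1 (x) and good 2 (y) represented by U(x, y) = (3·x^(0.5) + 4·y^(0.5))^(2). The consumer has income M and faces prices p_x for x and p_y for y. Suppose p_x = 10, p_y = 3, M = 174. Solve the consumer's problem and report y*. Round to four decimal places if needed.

y* = 49.6257

Substitute y = (y/x)·x into the budget: x* = M/(p_x + p_y·(y/x)).
Numerically y/x = 19.753086, so x* = 174/(10 + 3·19.753086) = 2.5123 and y* = 19.753086·2.5123 = 49.6257.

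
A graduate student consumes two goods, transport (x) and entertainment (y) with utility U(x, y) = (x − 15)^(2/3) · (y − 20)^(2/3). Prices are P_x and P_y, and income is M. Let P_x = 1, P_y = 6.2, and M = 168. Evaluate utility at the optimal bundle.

Discretionary income = 168 − 15·1 − 20·6.2 = 29; x* = 15 + 0.5·29/1 = 29.5; y* = 20 + 0.5·29/6.2 = 22.3387.
Utility at the optimum: U(29.5, 22.3387) = 10.4768.

V = 10.4768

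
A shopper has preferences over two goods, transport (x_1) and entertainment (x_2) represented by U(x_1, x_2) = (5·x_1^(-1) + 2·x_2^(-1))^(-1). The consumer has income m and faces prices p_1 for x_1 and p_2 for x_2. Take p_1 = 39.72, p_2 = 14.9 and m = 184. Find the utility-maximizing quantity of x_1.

x_1* = 3.339

MU_x_1 ∝ 5·x_1^(-2), MU_x_2 ∝ 2·x_2^(-2), so MRS = (5/2)·(x_2/x_1)^(2) = p_1/p_2.
Solve for the ratio: x_2/x_1 = [(2/5)·p_1/p_2]^(0.5).
Substitute x_2 = (x_2/x_1)·x_1 into the budget: x_1* = m/(p_1 + p_2·(x_2/x_1)).
Numerically x_2/x_1 = 1.032622, so x_1* = 184/(39.72 + 14.9·1.032622) = 3.339.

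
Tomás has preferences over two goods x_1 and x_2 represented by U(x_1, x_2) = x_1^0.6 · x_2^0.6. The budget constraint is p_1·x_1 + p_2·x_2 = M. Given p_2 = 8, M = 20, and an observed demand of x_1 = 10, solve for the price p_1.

The MRS is x_2/x_1. Set MRS = p_1/p_2.
So 0.6·p_2·x_2 = 0.6·p_1·x_1; combined with the budget, a share 0.5 of income goes to x_1.
Demand: x_1*(p_1,p_2,M) = 0.5·M/p_1 and x_2* = 0.5·M/p_2.
Set x_1* = 10 in the demand function and solve for p_1: p_1 = 1.

p_1 = 1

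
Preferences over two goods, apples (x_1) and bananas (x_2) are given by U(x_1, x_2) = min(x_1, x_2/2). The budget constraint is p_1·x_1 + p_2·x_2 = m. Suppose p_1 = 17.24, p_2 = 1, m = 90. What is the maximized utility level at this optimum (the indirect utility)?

V = 4.6778

Here 17.24 + 2·1 = 19.24, giving x_1* = 4.6778 and x_2* = 9.3555.
Utility at the optimum: U(4.6778, 9.3555) = 4.6778.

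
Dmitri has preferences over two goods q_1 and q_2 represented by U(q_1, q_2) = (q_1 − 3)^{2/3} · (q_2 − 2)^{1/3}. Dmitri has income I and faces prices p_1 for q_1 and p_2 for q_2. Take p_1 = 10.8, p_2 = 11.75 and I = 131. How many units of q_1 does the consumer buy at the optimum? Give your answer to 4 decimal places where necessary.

This is Cobb-Douglas in (q_1−3, q_2−2): tangency gives 2/3·p_2·(q_2−2) = 1/3·p_1·(q_1−3).
Substituting into the budget: q_1* = 3 + 2/3·(I − 3·p_1 − 2·p_2)/p_1, and q_2* = 2 + 1/3·(…)/p_2.
Discretionary income = 131 − 3·10.8 − 2·11.75 = 75.1; q_1* = 3 + 2/3·75.1/10.8 = 7.6358.

q_1* = 7.6358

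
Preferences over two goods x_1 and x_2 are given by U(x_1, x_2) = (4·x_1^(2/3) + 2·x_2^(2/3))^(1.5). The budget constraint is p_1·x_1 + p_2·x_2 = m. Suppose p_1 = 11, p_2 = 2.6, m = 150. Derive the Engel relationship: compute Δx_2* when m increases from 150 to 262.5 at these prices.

Δx_2* = 29.9039

MRS = MU_x_1/MU_x_2 = 2·(x_2/x_1)^(1/3). Set equal to p_1/p_2.
Hence x_2/x_1 = ((1/2)·p_1/p_2)^(1/(1/3)), i.e. raised to the 3 power.
With the ratio pinned down, the budget gives x_1* = m/(p_1 + p_2·(x_2/x_1)) and x_2* = (x_2/x_1)·x_1*.
Numerically x_2/x_1 = 9.466033, so x_1* = 150/(11 + 2.6·9.466033) = 4.2121 and x_2* = 9.466033·4.2121 = 39.8719.
At m' = 262.5: x_2* = 69.7758. Change: 69.7758 − 39.8719 = 29.9039.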